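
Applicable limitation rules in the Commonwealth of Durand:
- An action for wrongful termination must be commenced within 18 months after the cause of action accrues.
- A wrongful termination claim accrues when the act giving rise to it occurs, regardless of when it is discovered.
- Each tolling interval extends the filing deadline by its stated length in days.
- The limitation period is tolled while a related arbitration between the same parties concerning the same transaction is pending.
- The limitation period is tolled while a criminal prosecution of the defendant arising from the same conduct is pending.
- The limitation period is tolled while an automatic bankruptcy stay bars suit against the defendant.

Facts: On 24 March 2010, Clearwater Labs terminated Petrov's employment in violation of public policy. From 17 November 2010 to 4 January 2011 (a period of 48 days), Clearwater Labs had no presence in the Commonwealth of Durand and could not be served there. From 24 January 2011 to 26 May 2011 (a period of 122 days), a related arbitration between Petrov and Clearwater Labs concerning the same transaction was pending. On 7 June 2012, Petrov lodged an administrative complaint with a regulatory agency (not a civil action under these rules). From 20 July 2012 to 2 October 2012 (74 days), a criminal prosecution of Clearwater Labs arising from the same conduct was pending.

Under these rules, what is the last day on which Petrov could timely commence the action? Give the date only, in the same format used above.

24 January 2012

The cause of action accrued on 24 March 2010, the date of the act.
18 months from 24 March 2010 is 24 September 2011.
Because the pending related arbitration ran from 24 January 2011 to 26 May 2011, the deadline is extended by 122 days to 24 January 2012.
The pending criminal prosecution from 20 July 2012 to 2 October 2012 began after the period had already run on 24 January 2012, so it has no tolling effect.
Although the defendant's absence ran from 17 November 2010 to 4 January 2011, the stated rules do not make that a tolling event, so it is disregarded.
The other events in the timeline have no effect on the limitation period under the stated rules.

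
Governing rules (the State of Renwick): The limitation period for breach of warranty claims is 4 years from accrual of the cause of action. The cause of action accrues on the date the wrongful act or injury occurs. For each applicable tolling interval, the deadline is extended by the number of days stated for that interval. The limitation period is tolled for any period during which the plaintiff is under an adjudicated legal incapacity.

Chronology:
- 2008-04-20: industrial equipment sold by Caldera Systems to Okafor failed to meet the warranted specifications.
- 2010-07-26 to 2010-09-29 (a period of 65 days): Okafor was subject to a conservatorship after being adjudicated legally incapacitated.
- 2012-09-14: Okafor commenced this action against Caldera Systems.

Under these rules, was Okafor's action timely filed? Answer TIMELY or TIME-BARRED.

TIME-BARRED

The cause of action accrued on 2008-04-20, the date of the act.
Adding the 4 years base period to 2008-04-20 gives a deadline of 2012-04-20, before any tolling.
Because the plaintiff's legal incapacity ran from 2010-07-26 to 2010-09-29, the deadline is extended by 65 days to 2012-06-24.
Filing on 2012-09-14 missed the 2012-06-24 deadline — the action is time-barred.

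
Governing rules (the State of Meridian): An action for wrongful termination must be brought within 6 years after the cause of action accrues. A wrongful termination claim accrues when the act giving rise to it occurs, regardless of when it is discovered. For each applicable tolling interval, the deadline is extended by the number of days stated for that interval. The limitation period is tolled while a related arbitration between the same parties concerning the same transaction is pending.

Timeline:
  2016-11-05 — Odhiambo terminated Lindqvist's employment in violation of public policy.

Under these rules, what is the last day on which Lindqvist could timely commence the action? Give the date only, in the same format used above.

The cause of action accrued on 2016-11-05, the date of the act.
6 years from 2016-11-05 is 2022-11-05.

2022-11-05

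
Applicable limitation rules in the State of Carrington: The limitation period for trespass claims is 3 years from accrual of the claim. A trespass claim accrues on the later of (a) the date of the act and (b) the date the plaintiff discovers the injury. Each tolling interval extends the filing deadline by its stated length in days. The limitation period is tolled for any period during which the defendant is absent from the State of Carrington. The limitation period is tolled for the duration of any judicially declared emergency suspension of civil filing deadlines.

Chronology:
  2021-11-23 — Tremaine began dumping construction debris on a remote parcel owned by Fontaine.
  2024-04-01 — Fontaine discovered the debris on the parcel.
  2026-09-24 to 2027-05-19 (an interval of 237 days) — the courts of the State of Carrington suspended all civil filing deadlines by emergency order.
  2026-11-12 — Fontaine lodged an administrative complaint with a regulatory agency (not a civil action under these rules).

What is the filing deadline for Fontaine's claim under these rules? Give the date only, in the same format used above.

2027-11-24

Taking the later of the act (2021-11-23) and discovery (2024-04-01), the claim accrued on 2024-04-01.
The untolled deadline — 3 years after 2024-04-01 — is 2027-04-01.
Because the emergency suspension of filing deadlines ran from 2026-09-24 to 2027-05-19, the deadline is extended by 237 days to 2027-11-24.
The other events in the timeline have no effect on the limitation period under the stated rules.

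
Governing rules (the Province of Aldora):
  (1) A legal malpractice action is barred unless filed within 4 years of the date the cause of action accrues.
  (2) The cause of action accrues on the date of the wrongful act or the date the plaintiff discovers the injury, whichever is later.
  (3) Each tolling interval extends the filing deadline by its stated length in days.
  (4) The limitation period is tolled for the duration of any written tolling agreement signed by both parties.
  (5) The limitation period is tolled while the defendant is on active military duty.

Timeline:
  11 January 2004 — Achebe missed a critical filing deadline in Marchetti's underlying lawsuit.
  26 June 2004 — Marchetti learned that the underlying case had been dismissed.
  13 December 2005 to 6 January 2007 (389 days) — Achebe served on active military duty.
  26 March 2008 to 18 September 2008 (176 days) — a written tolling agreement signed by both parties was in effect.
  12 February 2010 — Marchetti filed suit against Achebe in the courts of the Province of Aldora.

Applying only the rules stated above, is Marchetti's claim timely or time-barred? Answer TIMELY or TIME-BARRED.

TIME-BARRED

The claim accrued on 26 June 2004 — the later of the 11 January 2004 act and the 26 June 2004 discovery.
4 years from 26 June 2004 is 26 June 2008.
Because the defendant's active military service ran from 13 December 2005 to 6 January 2007, the deadline is extended by 389 days to 20 July 2009.
The period was tolled for 176 days by the written tolling agreement (26 March 2008 to 18 September 2008), pushing the deadline to 12 January 2010.
The 12 February 2010 filing falls after the 12 January 2010 deadline; the claim is time-barred.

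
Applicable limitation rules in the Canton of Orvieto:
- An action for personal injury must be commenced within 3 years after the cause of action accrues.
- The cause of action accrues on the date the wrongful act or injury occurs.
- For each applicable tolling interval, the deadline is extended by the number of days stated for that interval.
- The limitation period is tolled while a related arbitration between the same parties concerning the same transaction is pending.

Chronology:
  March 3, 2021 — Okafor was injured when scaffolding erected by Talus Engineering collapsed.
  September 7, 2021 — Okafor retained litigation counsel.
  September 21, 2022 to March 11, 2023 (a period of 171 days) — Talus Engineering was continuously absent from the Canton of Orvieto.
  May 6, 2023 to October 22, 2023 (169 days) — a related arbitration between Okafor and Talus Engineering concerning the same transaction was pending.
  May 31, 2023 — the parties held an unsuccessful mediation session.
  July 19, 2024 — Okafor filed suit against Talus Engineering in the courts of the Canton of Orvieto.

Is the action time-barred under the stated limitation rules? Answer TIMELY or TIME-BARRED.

The claim accrued on March 3, 2021, when the wrongful act occurred.
3 years from March 3, 2021 is March 3, 2024.
The period was tolled for 169 days by the pending related arbitration (May 6, 2023 to October 22, 2023), pushing the deadline to August 19, 2024.
The defendant's absence from the jurisdiction from September 21, 2022 to March 11, 2023 does not toll the period, because no stated rule makes the defendant's absence a tolling event.
The other events in the timeline have no effect on the limitation period under the stated rules.
The July 19, 2024 filing precedes the August 19, 2024 deadline; the claim is timely.

TIMELY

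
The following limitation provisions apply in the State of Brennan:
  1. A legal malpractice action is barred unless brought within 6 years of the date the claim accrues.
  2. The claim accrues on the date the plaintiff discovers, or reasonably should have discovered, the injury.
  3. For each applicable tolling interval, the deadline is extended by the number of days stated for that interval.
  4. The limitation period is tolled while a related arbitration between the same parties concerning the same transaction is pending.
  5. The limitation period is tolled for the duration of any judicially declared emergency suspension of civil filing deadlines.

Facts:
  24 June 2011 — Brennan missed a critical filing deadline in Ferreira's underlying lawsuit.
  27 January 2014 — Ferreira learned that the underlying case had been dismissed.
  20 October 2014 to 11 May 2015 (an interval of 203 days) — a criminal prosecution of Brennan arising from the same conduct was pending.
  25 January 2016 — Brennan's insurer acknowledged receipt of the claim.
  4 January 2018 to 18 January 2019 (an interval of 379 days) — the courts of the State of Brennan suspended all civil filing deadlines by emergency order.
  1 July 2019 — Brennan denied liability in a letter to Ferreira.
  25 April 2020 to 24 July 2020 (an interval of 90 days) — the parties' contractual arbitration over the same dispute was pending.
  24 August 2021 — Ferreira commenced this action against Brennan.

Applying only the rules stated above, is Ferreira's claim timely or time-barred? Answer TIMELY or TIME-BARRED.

TIME-BARRED

Under the discovery rule, the claim accrued on 27 January 2014, when Ferreira discovered the injury — not on the 24 June 2011 date of the underlying act.
The untolled deadline — 6 years after 27 January 2014 — is 27 January 2020.
The period was tolled for 379 days by the emergency suspension of filing deadlines (4 January 2018 to 18 January 2019), pushing the deadline to 9 February 2021.
The pending related arbitration from 25 April 2020 to 24 July 2020 tolled the period for 90 days, extending the deadline to 10 May 2021.
No stated provision tolls the period for a criminal prosecution, so the interval from 20 October 2014 to 11 May 2015 has no effect on the deadline.
Nothing else in the chronology tolls or restarts the period.
Ferreira filed on 24 August 2021, after the 10 May 2021 deadline, so the action is time-barred.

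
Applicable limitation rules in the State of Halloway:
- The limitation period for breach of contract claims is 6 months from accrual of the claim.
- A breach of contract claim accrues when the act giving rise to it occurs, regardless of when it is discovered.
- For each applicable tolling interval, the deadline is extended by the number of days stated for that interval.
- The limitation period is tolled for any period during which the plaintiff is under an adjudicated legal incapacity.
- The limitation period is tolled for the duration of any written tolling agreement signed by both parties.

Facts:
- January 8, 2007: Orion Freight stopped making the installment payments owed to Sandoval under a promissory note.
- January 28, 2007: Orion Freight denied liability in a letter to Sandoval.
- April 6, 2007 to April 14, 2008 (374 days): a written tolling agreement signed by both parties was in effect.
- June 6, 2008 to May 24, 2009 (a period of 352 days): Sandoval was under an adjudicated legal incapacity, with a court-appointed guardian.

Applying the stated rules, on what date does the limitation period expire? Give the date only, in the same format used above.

July 3, 2009

The claim accrued on January 8, 2007, the date of the act.
Adding the 6 months base period to January 8, 2007 gives a deadline of July 8, 2007, before any tolling.
The written tolling agreement from April 6, 2007 to April 14, 2008 tolled the period for 374 days, extending the deadline to July 16, 2008.
The plaintiff's legal incapacity from June 6, 2008 to May 24, 2009 tolled the period for 352 days, extending the deadline to July 3, 2009.
Nothing else in the chronology tolls or restarts the period.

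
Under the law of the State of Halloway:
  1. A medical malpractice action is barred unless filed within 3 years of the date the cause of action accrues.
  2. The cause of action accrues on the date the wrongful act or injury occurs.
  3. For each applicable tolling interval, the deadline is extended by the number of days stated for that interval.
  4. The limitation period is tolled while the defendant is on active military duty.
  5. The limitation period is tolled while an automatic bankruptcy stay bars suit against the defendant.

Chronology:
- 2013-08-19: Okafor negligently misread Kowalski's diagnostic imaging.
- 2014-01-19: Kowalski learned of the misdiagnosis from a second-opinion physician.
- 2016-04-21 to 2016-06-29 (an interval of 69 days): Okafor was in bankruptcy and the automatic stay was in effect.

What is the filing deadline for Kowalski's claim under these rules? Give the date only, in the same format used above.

2016-10-27

The claim accrued on 2013-08-19, when the wrongful act occurred; under the stated occurrence rule the 2014-01-19 discovery does not delay accrual.
3 years from 2013-08-19 is 2016-08-19.
The automatic bankruptcy stay from 2016-04-21 to 2016-06-29 tolled the period for 69 days, extending the deadline to 2016-10-27.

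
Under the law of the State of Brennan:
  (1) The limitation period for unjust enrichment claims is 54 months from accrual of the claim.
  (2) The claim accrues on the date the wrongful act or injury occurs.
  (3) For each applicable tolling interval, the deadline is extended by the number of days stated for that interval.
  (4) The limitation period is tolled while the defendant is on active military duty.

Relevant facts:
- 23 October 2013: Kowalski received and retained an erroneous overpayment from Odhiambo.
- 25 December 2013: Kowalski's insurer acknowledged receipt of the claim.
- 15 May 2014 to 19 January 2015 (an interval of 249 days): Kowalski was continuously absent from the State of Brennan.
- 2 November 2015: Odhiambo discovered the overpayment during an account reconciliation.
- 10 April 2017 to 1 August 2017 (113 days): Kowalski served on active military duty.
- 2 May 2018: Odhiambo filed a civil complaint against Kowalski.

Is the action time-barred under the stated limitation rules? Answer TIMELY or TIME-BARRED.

Accrual is governed by the date of the act, so the period began to run on 23 October 2013; the later discovery on 2 November 2015 is irrelevant under the stated rule.
The untolled deadline — 54 months after 23 October 2013 — is 23 April 2018.
Because the defendant's active military service ran from 10 April 2017 to 1 August 2017, the deadline is extended by 113 days to 14 August 2018.
The defendant's absence from the jurisdiction from 15 May 2014 to 19 January 2015 does not toll the period, because no stated rule makes the defendant's absence a tolling event.
None of the other events listed affects the running of the period under the stated rules.
Odhiambo filed on 2 May 2018, before the 14 August 2018 deadline, so the action is timely.

TIMELY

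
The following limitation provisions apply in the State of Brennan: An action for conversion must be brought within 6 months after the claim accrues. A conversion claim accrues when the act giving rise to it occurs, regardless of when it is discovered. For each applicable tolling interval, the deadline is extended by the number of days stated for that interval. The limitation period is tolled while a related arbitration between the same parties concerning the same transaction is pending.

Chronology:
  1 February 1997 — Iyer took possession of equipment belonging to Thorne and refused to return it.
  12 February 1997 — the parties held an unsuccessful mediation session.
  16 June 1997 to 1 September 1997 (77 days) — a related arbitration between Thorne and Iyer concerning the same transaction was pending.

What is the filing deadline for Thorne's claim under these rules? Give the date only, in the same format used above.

17 October 1997

The limitation period began to run on 1 February 1997.
6 months from 1 February 1997 is 1 August 1997.
Because the pending related arbitration ran from 16 June 1997 to 1 September 1997, the deadline is extended by 77 days to 17 October 1997.
The other events in the timeline have no effect on the limitation period under the stated rules.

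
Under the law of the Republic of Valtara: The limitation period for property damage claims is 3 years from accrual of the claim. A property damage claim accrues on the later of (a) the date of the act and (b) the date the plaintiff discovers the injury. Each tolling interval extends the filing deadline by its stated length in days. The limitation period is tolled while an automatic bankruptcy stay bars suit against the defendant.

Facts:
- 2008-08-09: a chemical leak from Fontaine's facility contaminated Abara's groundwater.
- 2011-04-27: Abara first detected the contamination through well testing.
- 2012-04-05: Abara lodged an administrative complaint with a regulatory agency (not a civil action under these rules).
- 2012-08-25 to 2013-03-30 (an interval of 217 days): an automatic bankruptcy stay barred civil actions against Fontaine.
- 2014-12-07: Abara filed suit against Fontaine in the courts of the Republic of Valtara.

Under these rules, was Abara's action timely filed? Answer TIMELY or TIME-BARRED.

Because discovery on 2011-04-27 post-dates the 2008-08-09 act, accrual under the later-of rule falls on 2011-04-27.
3 years from 2011-04-27 is 2014-04-27.
Because the automatic bankruptcy stay ran from 2012-08-25 to 2013-03-30, the deadline is extended by 217 days to 2014-11-30.
The other events in the timeline have no effect on the limitation period under the stated rules.
The 2014-12-07 filing falls after the 2014-11-30 deadline; the claim is time-barred.

TIME-BARRED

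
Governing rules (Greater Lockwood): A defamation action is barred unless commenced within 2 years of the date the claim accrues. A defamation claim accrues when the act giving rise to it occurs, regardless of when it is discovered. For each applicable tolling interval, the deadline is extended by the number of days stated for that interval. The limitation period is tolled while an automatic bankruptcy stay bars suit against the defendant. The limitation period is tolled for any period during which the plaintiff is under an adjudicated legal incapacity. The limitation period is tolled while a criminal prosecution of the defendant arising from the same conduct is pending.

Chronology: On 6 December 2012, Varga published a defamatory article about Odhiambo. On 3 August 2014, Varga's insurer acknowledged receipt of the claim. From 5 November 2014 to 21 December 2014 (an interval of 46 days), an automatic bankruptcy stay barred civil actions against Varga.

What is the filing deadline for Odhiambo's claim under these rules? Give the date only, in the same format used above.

The claim accrued on 6 December 2012, when the wrongful act occurred.
2 years from 6 December 2012 is 6 December 2014.
The automatic bankruptcy stay from 5 November 2014 to 21 December 2014 tolled the period for 46 days, extending the deadline to 21 January 2015.
None of the other events listed affects the running of the period under the stated rules.

21 January 2015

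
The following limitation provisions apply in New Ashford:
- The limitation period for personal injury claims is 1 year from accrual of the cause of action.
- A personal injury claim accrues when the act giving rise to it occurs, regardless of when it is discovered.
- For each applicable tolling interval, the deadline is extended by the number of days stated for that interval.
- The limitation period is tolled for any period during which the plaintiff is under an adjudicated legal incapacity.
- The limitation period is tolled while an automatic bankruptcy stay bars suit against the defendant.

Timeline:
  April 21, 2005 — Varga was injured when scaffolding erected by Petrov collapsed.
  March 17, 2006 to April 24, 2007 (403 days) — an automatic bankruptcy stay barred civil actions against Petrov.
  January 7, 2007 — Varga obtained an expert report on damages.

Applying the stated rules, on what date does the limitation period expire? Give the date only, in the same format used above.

May 29, 2007

The cause of action accrued on April 21, 2005, the date of the act.
1 year from April 21, 2005 is April 21, 2006.
The automatic bankruptcy stay from March 17, 2006 to April 24, 2007 tolled the period for 403 days, extending the deadline to May 29, 2007.
Nothing else in the chronology tolls or restarts the period.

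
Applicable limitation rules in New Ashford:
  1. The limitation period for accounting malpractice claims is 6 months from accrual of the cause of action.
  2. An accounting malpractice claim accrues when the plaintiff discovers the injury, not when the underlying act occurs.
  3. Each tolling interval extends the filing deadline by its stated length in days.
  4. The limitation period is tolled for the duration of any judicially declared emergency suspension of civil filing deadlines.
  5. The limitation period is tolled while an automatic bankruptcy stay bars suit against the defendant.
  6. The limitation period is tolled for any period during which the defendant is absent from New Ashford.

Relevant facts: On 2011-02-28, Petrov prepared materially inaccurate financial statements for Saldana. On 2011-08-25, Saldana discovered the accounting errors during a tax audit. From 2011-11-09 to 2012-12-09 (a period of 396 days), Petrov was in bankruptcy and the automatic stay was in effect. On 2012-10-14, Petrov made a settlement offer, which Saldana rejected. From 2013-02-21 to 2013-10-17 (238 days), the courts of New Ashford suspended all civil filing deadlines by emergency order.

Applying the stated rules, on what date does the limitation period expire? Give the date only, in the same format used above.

The claim did not accrue until Saldana discovered the injury on 2011-08-25; the 2011-02-28 act date does not start the clock under the stated rule.
The untolled deadline — 6 months after 2011-08-25 — is 2012-02-25.
The period was tolled for 396 days by the automatic bankruptcy stay (2011-11-09 to 2012-12-09), pushing the deadline to 2013-03-27.
The period was tolled for 238 days by the emergency suspension of filing deadlines (2013-02-21 to 2013-10-17), pushing the deadline to 2013-11-20.
The other events in the timeline have no effect on the limitation period under the stated rules.

2013-11-20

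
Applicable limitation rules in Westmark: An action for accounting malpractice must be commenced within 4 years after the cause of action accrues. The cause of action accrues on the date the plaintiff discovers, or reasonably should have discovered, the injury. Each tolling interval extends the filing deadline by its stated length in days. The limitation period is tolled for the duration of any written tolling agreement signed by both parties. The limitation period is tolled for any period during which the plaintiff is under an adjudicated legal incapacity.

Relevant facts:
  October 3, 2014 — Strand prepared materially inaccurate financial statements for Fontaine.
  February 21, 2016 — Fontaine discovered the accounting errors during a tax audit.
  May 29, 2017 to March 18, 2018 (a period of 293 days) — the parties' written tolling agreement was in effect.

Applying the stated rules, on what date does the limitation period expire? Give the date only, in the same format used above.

December 10, 2020

The claim did not accrue until Fontaine discovered the injury on February 21, 2016; the October 3, 2014 act date does not start the clock under the stated rule.
The untolled deadline — 4 years after February 21, 2016 — is February 21, 2020.
The period was tolled for 293 days by the written tolling agreement (May 29, 2017 to March 18, 2018), pushing the deadline to December 10, 2020.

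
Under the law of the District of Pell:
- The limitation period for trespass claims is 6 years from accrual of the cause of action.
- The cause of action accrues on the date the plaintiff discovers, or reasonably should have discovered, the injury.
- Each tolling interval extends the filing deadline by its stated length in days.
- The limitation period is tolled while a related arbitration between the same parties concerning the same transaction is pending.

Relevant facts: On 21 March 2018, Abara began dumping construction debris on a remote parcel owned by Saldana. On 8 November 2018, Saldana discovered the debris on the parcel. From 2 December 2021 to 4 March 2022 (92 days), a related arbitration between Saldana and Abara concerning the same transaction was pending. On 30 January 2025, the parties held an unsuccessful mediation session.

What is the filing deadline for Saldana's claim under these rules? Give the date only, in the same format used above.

8 February 2025

Accrual is tied to discovery, so the period began on 8 November 2018 rather than on 21 March 2018 when the act occurred.
6 years from 8 November 2018 is 8 November 2024.
The period was tolled for 92 days by the pending related arbitration (2 December 2021 to 4 March 2022), pushing the deadline to 8 February 2025.
Nothing else in the chronology tolls or restarts the period.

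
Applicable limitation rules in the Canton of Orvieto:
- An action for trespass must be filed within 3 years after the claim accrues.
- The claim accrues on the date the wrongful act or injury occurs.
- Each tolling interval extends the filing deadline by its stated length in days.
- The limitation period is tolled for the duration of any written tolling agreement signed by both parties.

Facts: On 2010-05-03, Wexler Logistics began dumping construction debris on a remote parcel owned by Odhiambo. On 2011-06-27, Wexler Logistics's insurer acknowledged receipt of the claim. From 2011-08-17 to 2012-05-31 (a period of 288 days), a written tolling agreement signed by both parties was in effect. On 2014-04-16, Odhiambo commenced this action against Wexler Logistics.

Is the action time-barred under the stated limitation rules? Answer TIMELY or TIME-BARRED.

TIME-BARRED

The claim accrued on 2010-05-03, when the wrongful act occurred.
3 years from 2010-05-03 is 2013-05-03.
The period was tolled for 288 days by the written tolling agreement (2011-08-17 to 2012-05-31), pushing the deadline to 2014-02-15.
None of the other events listed affects the running of the period under the stated rules.
The 2014-04-16 filing falls after the 2014-02-15 deadline; the claim is time-barred.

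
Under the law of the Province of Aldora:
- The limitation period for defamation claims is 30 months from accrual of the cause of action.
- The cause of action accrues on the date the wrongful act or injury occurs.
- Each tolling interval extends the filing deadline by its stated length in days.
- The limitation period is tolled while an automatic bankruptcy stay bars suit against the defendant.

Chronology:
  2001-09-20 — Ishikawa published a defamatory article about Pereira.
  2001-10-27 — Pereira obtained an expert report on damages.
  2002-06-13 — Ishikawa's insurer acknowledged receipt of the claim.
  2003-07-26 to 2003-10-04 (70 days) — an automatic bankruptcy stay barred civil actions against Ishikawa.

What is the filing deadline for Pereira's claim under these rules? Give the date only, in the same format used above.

The cause of action accrued on 2001-09-20, the date of the act.
Adding the 30 months base period to 2001-09-20 gives a deadline of 2004-03-20, before any tolling.
The period was tolled for 70 days by the automatic bankruptcy stay (2003-07-26 to 2003-10-04), pushing the deadline to 2004-05-29.
The other events in the timeline have no effect on the limitation period under the stated rules.

2004-05-29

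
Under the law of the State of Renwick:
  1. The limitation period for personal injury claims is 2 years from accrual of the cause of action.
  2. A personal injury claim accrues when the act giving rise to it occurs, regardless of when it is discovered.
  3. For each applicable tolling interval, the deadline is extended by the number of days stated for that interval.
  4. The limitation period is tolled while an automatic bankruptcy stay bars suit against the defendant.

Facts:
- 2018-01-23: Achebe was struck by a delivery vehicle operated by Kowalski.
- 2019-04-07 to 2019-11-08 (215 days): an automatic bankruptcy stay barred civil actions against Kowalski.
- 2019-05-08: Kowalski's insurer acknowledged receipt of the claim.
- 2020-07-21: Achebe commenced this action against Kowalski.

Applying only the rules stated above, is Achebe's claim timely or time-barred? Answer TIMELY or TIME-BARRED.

TIMELY

The claim accrued on 2018-01-23, when the wrongful act occurred.
Adding the 2 years base period to 2018-01-23 gives a deadline of 2020-01-23, before any tolling.
Because the automatic bankruptcy stay ran from 2019-04-07 to 2019-11-08, the deadline is extended by 215 days to 2020-08-25.
None of the other events listed affects the running of the period under the stated rules.
Filing on 2020-07-21 beat the 2020-08-25 deadline — the action is timely.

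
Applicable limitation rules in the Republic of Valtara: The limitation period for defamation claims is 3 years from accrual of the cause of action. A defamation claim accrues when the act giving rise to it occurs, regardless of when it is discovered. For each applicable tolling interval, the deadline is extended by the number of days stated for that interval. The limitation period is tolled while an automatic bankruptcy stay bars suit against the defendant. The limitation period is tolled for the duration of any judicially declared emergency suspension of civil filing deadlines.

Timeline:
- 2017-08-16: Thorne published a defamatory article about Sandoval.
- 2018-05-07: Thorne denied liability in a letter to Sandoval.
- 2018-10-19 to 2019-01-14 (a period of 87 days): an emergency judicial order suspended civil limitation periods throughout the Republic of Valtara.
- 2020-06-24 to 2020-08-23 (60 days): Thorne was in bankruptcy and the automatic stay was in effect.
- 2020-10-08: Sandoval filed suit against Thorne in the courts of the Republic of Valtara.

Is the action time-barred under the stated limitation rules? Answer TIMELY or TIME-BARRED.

The cause of action accrued on 2017-08-16, the date of the act.
Adding the 3 years base period to 2017-08-16 gives a deadline of 2020-08-16, before any tolling.
Because the emergency suspension of filing deadlines ran from 2018-10-19 to 2019-01-14, the deadline is extended by 87 days to 2020-11-11.
The automatic bankruptcy stay from 2020-06-24 to 2020-08-23 tolled the period for 60 days, extending the deadline to 2021-01-10.
None of the other events listed affects the running of the period under the stated rules.
Sandoval filed on 2020-10-08, before the 2021-01-10 deadline, so the action is timely.

TIMELY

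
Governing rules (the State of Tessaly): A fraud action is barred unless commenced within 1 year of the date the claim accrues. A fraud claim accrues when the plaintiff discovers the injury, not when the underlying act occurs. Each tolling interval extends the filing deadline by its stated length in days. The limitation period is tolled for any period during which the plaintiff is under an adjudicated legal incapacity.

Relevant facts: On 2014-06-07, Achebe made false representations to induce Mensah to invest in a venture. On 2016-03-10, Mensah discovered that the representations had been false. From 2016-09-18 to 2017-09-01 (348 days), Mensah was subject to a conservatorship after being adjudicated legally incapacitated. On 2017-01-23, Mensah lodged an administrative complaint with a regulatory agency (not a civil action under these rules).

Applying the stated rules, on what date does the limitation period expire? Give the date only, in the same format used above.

The claim did not accrue until Mensah discovered the injury on 2016-03-10; the 2014-06-07 act date does not start the clock under the stated rule.
The untolled deadline — 1 year after 2016-03-10 — is 2017-03-10.
Because the plaintiff's legal incapacity ran from 2016-09-18 to 2017-09-01, the deadline is extended by 348 days to 2018-02-21.
The other events in the timeline have no effect on the limitation period under the stated rules.

2018-02-21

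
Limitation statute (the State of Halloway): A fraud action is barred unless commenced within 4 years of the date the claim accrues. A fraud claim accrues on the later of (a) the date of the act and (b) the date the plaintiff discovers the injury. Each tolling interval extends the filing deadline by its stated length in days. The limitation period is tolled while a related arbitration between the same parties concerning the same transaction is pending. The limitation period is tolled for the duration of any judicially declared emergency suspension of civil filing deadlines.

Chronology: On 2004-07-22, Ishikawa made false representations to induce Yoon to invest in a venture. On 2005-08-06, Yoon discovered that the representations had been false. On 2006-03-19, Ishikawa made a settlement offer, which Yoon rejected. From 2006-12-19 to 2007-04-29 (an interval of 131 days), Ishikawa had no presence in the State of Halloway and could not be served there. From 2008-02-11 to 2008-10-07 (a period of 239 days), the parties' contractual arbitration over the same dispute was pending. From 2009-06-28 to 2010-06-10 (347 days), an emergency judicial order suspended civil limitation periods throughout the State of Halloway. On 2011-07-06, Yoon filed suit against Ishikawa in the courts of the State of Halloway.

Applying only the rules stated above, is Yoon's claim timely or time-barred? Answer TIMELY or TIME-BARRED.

Because discovery on 2005-08-06 post-dates the 2004-07-22 act, accrual under the later-of rule falls on 2005-08-06.
Adding the 4 years base period to 2005-08-06 gives a deadline of 2009-08-06, before any tolling.
The pending related arbitration from 2008-02-11 to 2008-10-07 tolled the period for 239 days, extending the deadline to 2010-04-02.
The period was tolled for 347 days by the emergency suspension of filing deadlines (2009-06-28 to 2010-06-10), pushing the deadline to 2011-03-15.
The defendant's absence from the jurisdiction from 2006-12-19 to 2007-04-29 does not toll the period, because no stated rule makes the defendant's absence a tolling event.
None of the other events listed affects the running of the period under the stated rules.
The 2011-07-06 filing falls after the 2011-03-15 deadline; the claim is time-barred.

TIME-BARRED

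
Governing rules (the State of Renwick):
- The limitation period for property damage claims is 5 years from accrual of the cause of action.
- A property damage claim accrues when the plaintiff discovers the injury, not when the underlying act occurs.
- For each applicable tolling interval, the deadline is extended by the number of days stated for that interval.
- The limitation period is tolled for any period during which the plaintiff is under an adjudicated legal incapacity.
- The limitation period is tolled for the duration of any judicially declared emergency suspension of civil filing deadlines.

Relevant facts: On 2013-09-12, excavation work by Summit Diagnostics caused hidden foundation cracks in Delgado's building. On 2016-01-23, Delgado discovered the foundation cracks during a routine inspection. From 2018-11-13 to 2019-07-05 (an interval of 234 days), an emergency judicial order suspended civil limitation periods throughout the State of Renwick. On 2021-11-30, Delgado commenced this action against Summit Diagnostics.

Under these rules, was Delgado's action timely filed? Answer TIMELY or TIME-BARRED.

Under the discovery rule, the claim accrued on 2016-01-23, when Delgado discovered the injury — not on the 2013-09-12 date of the underlying act.
The untolled deadline — 5 years after 2016-01-23 — is 2021-01-23.
Because the emergency suspension of filing deadlines ran from 2018-11-13 to 2019-07-05, the deadline is extended by 234 days to 2021-09-14.
The 2021-11-30 filing falls after the 2021-09-14 deadline; the claim is time-barred.

TIME-BARRED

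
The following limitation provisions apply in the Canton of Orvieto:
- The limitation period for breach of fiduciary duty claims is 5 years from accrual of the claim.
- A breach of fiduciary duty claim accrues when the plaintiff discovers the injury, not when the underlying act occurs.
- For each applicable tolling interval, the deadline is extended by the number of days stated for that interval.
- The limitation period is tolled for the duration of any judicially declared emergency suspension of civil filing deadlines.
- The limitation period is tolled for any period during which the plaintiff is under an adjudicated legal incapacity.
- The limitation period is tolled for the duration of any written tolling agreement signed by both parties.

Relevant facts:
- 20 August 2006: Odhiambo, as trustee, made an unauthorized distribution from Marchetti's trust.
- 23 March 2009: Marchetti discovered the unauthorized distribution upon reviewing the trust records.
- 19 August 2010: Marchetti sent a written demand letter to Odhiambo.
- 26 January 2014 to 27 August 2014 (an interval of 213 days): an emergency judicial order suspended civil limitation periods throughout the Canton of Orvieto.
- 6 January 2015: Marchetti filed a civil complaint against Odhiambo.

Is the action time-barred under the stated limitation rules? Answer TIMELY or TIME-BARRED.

TIME-BARRED

Under the discovery rule, the claim accrued on 23 March 2009, when Marchetti discovered the injury — not on the 20 August 2006 date of the underlying act.
The untolled deadline — 5 years after 23 March 2009 — is 23 March 2014.
The emergency suspension of filing deadlines from 26 January 2014 to 27 August 2014 tolled the period for 213 days, extending the deadline to 22 October 2014.
Nothing else in the chronology tolls or restarts the period.
The 6 January 2015 filing falls after the 22 October 2014 deadline; the claim is time-barred.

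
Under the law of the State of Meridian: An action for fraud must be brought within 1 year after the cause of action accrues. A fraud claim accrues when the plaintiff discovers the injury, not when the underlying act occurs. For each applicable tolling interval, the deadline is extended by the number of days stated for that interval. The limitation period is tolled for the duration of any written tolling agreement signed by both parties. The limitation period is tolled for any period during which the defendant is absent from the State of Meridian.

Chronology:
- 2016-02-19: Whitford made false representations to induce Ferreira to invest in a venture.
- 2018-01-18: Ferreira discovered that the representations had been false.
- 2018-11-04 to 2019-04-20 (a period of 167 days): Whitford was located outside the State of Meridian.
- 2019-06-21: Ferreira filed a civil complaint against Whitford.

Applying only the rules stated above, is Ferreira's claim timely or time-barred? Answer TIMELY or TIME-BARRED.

Under the discovery rule, the claim accrued on 2018-01-18, when Ferreira discovered the injury — not on the 2016-02-19 date of the underlying act.
The untolled deadline — 1 year after 2018-01-18 — is 2019-01-18.
Because the defendant's absence from the jurisdiction ran from 2018-11-04 to 2019-04-20, the deadline is extended by 167 days to 2019-07-04.
Ferreira filed on 2019-06-21, before the 2019-07-04 deadline, so the action is timely.

TIMELY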